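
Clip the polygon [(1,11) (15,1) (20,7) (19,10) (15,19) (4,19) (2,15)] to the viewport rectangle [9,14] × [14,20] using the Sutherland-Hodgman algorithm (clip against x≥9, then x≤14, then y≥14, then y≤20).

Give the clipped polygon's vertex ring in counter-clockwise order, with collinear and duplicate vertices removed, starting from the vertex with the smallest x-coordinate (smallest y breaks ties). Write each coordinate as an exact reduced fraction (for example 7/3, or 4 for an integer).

Clipped polygon: [(9,14) (14,14) (14,19) (9,19)]

1. After x ≥ 9: [(9,37/7) (15,1) (20,7) (19,10) (15,19) (9,19)]
2. After x ≤ 14: [(9,37/7) (14,12/7) (14,19) (9,19)]
3. After y ≥ 14: [(9,14) (14,14) (14,19) (9,19)]
4. After y ≤ 20: [(9,14) (14,14) (14,19) (9,19)]
5. Canonical ring: [(9,14) (14,14) (14,19) (9,19)]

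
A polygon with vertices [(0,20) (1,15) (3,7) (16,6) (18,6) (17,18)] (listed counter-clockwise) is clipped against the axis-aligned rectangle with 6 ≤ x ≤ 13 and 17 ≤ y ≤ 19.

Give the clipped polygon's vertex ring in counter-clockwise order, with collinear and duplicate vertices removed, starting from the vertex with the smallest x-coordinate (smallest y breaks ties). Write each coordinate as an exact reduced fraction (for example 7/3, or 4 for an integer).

Clipped polygon: [(6,17) (13,17) (13,314/17) (17/2,19) (6,19)]

1. After x ≥ 6: [(6,328/17) (6,88/13) (16,6) (18,6) (17,18)]
2. After x ≤ 13: [(13,314/17) (6,328/17) (6,88/13) (13,81/13)]
3. After y ≥ 17: [(13,17) (13,314/17) (6,328/17) (6,17)]
4. After y ≤ 19: [(13,17) (13,314/17) (17/2,19) (6,19) (6,17)]
5. Canonical ring: [(6,17) (13,17) (13,314/17) (17/2,19) (6,19)]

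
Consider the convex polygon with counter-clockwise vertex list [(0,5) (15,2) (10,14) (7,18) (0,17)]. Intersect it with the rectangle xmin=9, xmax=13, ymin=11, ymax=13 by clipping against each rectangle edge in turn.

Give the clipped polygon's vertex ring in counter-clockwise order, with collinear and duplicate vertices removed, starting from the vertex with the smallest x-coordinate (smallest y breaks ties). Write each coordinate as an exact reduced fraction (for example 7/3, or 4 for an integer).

Clipped polygon: [(9,11) (45/4,11) (125/12,13) (9,13)]

1. After x ≥ 9: [(9,16/5) (15,2) (10,14) (9,46/3)]
2. After x ≤ 13: [(9,16/5) (13,12/5) (13,34/5) (10,14) (9,46/3)]
3. After y ≥ 11: [(9,11) (45/4,11) (10,14) (9,46/3)]
4. After y ≤ 13: [(9,13) (9,11) (45/4,11) (125/12,13)]
5. Canonical ring: [(9,11) (45/4,11) (125/12,13) (9,13)]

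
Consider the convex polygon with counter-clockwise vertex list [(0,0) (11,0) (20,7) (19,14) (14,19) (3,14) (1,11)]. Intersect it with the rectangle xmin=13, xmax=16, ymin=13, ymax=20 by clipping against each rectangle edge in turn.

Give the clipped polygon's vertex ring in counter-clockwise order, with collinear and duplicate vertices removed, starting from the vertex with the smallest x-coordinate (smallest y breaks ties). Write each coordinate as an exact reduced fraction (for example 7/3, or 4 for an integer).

Clipped polygon: [(13,13) (16,13) (16,17) (14,19) (13,204/11)]

1. After x ≥ 13: [(13,14/9) (20,7) (19,14) (14,19) (13,204/11)]
2. After x ≤ 16: [(13,14/9) (16,35/9) (16,17) (14,19) (13,204/11)]
3. After y ≥ 13: [(13,13) (16,13) (16,17) (14,19) (13,204/11)]
4. After y ≤ 20: [(13,13) (16,13) (16,17) (14,19) (13,204/11)]
5. Canonical ring: [(13,13) (16,13) (16,17) (14,19) (13,204/11)]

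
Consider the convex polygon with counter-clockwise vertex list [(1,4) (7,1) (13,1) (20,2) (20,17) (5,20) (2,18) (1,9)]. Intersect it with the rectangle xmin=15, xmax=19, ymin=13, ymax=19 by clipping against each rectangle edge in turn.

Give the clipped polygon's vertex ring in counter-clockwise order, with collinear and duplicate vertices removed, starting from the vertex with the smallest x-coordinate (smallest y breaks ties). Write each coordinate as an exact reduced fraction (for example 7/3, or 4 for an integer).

Clipped polygon: [(15,13) (19,13) (19,86/5) (15,18)]

1. After x ≥ 15: [(15,9/7) (20,2) (20,17) (15,18)]
2. After x ≤ 19: [(15,9/7) (19,13/7) (19,86/5) (15,18)]
3. After y ≥ 13: [(15,13) (19,13) (19,86/5) (15,18)]
4. After y ≤ 19: [(15,13) (19,13) (19,86/5) (15,18)]
5. Canonical ring: [(15,13) (19,13) (19,86/5) (15,18)]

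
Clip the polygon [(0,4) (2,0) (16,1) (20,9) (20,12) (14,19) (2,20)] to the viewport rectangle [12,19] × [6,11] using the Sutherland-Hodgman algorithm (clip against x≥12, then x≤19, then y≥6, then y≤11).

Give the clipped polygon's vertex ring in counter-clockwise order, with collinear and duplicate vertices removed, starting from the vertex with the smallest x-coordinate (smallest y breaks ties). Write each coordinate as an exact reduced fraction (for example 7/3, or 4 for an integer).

Clipped polygon: [(12,6) (37/2,6) (19,7) (19,11) (12,11)]

1. After x ≥ 12: [(12,5/7) (16,1) (20,9) (20,12) (14,19) (12,115/6)]
2. After x ≤ 19: [(12,5/7) (16,1) (19,7) (19,79/6) (14,19) (12,115/6)]
3. After y ≥ 6: [(12,6) (37/2,6) (19,7) (19,79/6) (14,19) (12,115/6)]
4. After y ≤ 11: [(12,11) (12,6) (37/2,6) (19,7) (19,11)]
5. Canonical ring: [(12,6) (37/2,6) (19,7) (19,11) (12,11)]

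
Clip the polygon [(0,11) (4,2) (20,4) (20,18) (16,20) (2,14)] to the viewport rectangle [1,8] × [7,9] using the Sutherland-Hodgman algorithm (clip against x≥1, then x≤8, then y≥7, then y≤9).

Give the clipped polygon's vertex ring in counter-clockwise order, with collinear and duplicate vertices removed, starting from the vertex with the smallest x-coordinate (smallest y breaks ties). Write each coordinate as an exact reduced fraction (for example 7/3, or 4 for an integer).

1. After x ≥ 1: [(1,25/2) (1,35/4) (4,2) (20,4) (20,18) (16,20) (2,14)]
2. After x ≤ 8: [(1,25/2) (1,35/4) (4,2) (8,5/2) (8,116/7) (2,14)]
3. After y ≥ 7: [(1,25/2) (1,35/4) (16/9,7) (8,7) (8,116/7) (2,14)]
4. After y ≤ 9: [(1,9) (1,35/4) (16/9,7) (8,7) (8,9)]
5. Canonical ring: [(1,35/4) (16/9,7) (8,7) (8,9) (1,9)]

Clipped polygon: [(1,35/4) (16/9,7) (8,7) (8,9) (1,9)]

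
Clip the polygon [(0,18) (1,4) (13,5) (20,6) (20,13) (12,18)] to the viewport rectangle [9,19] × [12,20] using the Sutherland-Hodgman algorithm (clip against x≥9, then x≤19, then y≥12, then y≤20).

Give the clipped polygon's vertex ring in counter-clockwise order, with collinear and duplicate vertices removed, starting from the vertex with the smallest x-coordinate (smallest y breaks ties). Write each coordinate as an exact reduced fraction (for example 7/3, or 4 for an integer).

Clipped polygon: [(9,12) (19,12) (19,109/8) (12,18) (9,18)]

1. After x ≥ 9: [(9,18) (9,14/3) (13,5) (20,6) (20,13) (12,18)]
2. After x ≤ 19: [(9,18) (9,14/3) (13,5) (19,41/7) (19,109/8) (12,18)]
3. After y ≥ 12: [(9,18) (9,12) (19,12) (19,109/8) (12,18)]
4. After y ≤ 20: [(9,18) (9,12) (19,12) (19,109/8) (12,18)]
5. Canonical ring: [(9,12) (19,12) (19,109/8) (12,18) (9,18)]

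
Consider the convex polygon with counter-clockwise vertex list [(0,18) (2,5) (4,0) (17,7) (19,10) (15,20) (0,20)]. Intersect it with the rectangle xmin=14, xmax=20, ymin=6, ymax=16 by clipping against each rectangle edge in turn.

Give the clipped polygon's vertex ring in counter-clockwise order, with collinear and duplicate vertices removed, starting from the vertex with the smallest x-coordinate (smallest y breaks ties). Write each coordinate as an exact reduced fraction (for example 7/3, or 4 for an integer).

Clipped polygon: [(14,6) (106/7,6) (17,7) (19,10) (83/5,16) (14,16)]

1. After x ≥ 14: [(14,70/13) (17,7) (19,10) (15,20) (14,20)]
2. After x ≤ 20: [(14,70/13) (17,7) (19,10) (15,20) (14,20)]
3. After y ≥ 6: [(14,6) (106/7,6) (17,7) (19,10) (15,20) (14,20)]
4. After y ≤ 16: [(14,16) (14,6) (106/7,6) (17,7) (19,10) (83/5,16)]
5. Canonical ring: [(14,6) (106/7,6) (17,7) (19,10) (83/5,16) (14,16)]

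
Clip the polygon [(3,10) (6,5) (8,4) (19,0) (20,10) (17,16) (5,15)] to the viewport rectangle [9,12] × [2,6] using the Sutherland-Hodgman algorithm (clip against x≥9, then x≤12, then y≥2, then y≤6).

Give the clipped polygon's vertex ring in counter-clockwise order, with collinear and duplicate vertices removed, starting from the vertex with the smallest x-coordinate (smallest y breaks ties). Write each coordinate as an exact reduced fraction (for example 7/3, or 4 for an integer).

Clipped polygon: [(9,40/11) (12,28/11) (12,6) (9,6)]

1. After x ≥ 9: [(9,40/11) (19,0) (20,10) (17,16) (9,46/3)]
2. After x ≤ 12: [(9,40/11) (12,28/11) (12,187/12) (9,46/3)]
3. After y ≥ 2: [(9,40/11) (12,28/11) (12,187/12) (9,46/3)]
4. After y ≤ 6: [(9,6) (9,40/11) (12,28/11) (12,6)]
5. Canonical ring: [(9,40/11) (12,28/11) (12,6) (9,6)]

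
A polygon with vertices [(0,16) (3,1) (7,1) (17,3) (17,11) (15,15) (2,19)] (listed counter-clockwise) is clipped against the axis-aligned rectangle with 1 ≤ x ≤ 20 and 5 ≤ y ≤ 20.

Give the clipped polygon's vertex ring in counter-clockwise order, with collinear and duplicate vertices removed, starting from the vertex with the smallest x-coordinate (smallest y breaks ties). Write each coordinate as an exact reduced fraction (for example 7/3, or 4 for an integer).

1. After x ≥ 1: [(1,35/2) (1,11) (3,1) (7,1) (17,3) (17,11) (15,15) (2,19)]
2. After x ≤ 20: [(1,35/2) (1,11) (3,1) (7,1) (17,3) (17,11) (15,15) (2,19)]
3. After y ≥ 5: [(1,35/2) (1,11) (11/5,5) (17,5) (17,11) (15,15) (2,19)]
4. After y ≤ 20: [(1,35/2) (1,11) (11/5,5) (17,5) (17,11) (15,15) (2,19)]
5. Canonical ring: [(1,11) (11/5,5) (17,5) (17,11) (15,15) (2,19) (1,35/2)]

Clipped polygon: [(1,11) (11/5,5) (17,5) (17,11) (15,15) (2,19) (1,35/2)]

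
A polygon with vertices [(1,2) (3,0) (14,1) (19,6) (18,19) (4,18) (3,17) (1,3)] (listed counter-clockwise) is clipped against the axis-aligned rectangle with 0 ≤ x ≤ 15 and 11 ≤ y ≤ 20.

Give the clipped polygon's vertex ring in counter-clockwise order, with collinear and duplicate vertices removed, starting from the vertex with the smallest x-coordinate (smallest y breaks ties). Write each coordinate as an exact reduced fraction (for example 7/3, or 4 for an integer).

1. After x ≥ 0: [(1,2) (3,0) (14,1) (19,6) (18,19) (4,18) (3,17) (1,3)]
2. After x ≤ 15: [(1,2) (3,0) (14,1) (15,2) (15,263/14) (4,18) (3,17) (1,3)]
3. After y ≥ 11: [(15,11) (15,263/14) (4,18) (3,17) (15/7,11)]
4. After y ≤ 20: [(15,11) (15,263/14) (4,18) (3,17) (15/7,11)]
5. Canonical ring: [(15/7,11) (15,11) (15,263/14) (4,18) (3,17)]

Clipped polygon: [(15/7,11) (15,11) (15,263/14) (4,18) (3,17)]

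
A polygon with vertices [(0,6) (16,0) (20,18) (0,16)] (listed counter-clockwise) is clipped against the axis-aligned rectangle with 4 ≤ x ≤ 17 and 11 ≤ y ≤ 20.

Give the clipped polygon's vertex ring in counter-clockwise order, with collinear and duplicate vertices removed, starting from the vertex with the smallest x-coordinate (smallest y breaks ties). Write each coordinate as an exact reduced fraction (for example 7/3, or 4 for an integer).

Clipped polygon: [(4,11) (17,11) (17,177/10) (4,82/5)]

1. After x ≥ 4: [(4,9/2) (16,0) (20,18) (4,82/5)]
2. After x ≤ 17: [(4,9/2) (16,0) (17,9/2) (17,177/10) (4,82/5)]
3. After y ≥ 11: [(4,11) (17,11) (17,177/10) (4,82/5)]
4. After y ≤ 20: [(4,11) (17,11) (17,177/10) (4,82/5)]
5. Canonical ring: [(4,11) (17,11) (17,177/10) (4,82/5)]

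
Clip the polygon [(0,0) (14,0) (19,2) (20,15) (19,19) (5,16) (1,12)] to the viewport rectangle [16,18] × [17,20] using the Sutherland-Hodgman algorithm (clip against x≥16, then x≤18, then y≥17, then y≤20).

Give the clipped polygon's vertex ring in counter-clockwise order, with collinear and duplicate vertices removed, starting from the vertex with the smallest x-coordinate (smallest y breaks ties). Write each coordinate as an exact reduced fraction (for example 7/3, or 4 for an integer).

Clipped polygon: [(16,17) (18,17) (18,263/14) (16,257/14)]

1. After x ≥ 16: [(16,4/5) (19,2) (20,15) (19,19) (16,257/14)]
2. After x ≤ 18: [(16,4/5) (18,8/5) (18,263/14) (16,257/14)]
3. After y ≥ 17: [(16,17) (18,17) (18,263/14) (16,257/14)]
4. After y ≤ 20: [(16,17) (18,17) (18,263/14) (16,257/14)]
5. Canonical ring: [(16,17) (18,17) (18,263/14) (16,257/14)]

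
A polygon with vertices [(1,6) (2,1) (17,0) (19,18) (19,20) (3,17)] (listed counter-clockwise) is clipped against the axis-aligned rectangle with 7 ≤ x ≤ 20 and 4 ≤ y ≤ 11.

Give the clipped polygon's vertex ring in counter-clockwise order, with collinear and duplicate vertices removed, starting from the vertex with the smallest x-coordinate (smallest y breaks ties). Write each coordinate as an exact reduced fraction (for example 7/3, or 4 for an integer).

Clipped polygon: [(7,4) (157/9,4) (164/9,11) (7,11)]

1. After x ≥ 7: [(7,2/3) (17,0) (19,18) (19,20) (7,71/4)]
2. After x ≤ 20: [(7,2/3) (17,0) (19,18) (19,20) (7,71/4)]
3. After y ≥ 4: [(7,4) (157/9,4) (19,18) (19,20) (7,71/4)]
4. After y ≤ 11: [(7,11) (7,4) (157/9,4) (164/9,11)]
5. Canonical ring: [(7,4) (157/9,4) (164/9,11) (7,11)]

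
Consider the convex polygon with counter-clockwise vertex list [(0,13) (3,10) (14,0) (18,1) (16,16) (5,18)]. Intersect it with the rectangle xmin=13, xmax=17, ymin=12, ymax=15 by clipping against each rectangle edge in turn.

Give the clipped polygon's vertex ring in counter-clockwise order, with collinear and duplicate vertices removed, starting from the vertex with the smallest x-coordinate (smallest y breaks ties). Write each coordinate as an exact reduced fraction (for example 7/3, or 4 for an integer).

Clipped polygon: [(13,12) (248/15,12) (242/15,15) (13,15)]

1. After x ≥ 13: [(13,10/11) (14,0) (18,1) (16,16) (13,182/11)]
2. After x ≤ 17: [(13,10/11) (14,0) (17,3/4) (17,17/2) (16,16) (13,182/11)]
3. After y ≥ 12: [(13,12) (248/15,12) (16,16) (13,182/11)]
4. After y ≤ 15: [(13,15) (13,12) (248/15,12) (242/15,15)]
5. Canonical ring: [(13,12) (248/15,12) (242/15,15) (13,15)]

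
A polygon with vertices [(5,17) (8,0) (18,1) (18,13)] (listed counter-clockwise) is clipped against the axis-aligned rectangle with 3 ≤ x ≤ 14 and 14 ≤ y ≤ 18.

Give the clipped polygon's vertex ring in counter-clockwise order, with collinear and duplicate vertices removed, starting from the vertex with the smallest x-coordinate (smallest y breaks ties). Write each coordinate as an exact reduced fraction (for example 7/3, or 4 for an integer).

1. After x ≥ 3: [(5,17) (8,0) (18,1) (18,13)]
2. After x ≤ 14: [(14,185/13) (5,17) (8,0) (14,3/5)]
3. After y ≥ 14: [(14,14) (14,185/13) (5,17) (94/17,14)]
4. After y ≤ 18: [(14,14) (14,185/13) (5,17) (94/17,14)]
5. Canonical ring: [(5,17) (94/17,14) (14,14) (14,185/13)]

Clipped polygon: [(5,17) (94/17,14) (14,14) (14,185/13)]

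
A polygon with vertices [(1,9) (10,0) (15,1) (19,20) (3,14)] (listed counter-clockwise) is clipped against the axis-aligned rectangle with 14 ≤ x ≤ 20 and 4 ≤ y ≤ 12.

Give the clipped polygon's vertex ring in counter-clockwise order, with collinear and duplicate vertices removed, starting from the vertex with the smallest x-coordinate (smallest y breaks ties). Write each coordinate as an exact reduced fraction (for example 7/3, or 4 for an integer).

Clipped polygon: [(14,4) (297/19,4) (329/19,12) (14,12)]

1. After x ≥ 14: [(14,4/5) (15,1) (19,20) (14,145/8)]
2. After x ≤ 20: [(14,4/5) (15,1) (19,20) (14,145/8)]
3. After y ≥ 4: [(14,4) (297/19,4) (19,20) (14,145/8)]
4. After y ≤ 12: [(14,12) (14,4) (297/19,4) (329/19,12)]
5. Canonical ring: [(14,4) (297/19,4) (329/19,12) (14,12)]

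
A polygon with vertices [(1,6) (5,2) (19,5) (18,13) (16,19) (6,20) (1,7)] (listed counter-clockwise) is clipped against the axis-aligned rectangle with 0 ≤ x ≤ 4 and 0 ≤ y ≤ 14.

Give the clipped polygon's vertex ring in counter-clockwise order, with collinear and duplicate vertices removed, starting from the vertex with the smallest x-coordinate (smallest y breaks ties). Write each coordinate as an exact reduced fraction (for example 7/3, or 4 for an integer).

1. After x ≥ 0: [(1,6) (5,2) (19,5) (18,13) (16,19) (6,20) (1,7)]
2. After x ≤ 4: [(1,6) (4,3) (4,74/5) (1,7)]
3. After y ≥ 0: [(1,6) (4,3) (4,74/5) (1,7)]
4. After y ≤ 14: [(1,6) (4,3) (4,14) (48/13,14) (1,7)]
5. Canonical ring: [(1,6) (4,3) (4,14) (48/13,14) (1,7)]

Clipped polygon: [(1,6) (4,3) (4,14) (48/13,14) (1,7)]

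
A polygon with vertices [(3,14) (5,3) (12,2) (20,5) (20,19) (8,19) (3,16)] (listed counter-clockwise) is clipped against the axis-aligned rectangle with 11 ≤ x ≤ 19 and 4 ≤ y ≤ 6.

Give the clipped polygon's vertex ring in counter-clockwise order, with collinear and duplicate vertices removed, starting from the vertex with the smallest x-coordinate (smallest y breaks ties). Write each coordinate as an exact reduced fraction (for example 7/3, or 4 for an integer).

Clipped polygon: [(11,4) (52/3,4) (19,37/8) (19,6) (11,6)]

1. After x ≥ 11: [(11,15/7) (12,2) (20,5) (20,19) (11,19)]
2. After x ≤ 19: [(11,15/7) (12,2) (19,37/8) (19,19) (11,19)]
3. After y ≥ 4: [(11,4) (52/3,4) (19,37/8) (19,19) (11,19)]
4. After y ≤ 6: [(11,6) (11,4) (52/3,4) (19,37/8) (19,6)]
5. Canonical ring: [(11,4) (52/3,4) (19,37/8) (19,6) (11,6)]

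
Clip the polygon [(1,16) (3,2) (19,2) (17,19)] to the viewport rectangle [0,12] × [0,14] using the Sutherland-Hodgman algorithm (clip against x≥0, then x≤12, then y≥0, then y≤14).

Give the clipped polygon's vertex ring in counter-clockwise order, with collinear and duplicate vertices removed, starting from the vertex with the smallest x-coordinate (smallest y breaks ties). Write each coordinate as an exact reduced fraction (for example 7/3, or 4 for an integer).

Clipped polygon: [(9/7,14) (3,2) (12,2) (12,14)]

1. After x ≥ 0: [(1,16) (3,2) (19,2) (17,19)]
2. After x ≤ 12: [(12,289/16) (1,16) (3,2) (12,2)]
3. After y ≥ 0: [(12,289/16) (1,16) (3,2) (12,2)]
4. After y ≤ 14: [(12,14) (9/7,14) (3,2) (12,2)]
5. Canonical ring: [(9/7,14) (3,2) (12,2) (12,14)]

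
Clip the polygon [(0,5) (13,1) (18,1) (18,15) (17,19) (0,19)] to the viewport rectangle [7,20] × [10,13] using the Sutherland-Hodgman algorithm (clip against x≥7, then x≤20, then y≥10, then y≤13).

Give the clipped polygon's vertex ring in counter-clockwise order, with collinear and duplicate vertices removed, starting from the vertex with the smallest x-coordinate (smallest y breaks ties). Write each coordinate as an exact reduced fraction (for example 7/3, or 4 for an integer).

1. After x ≥ 7: [(7,37/13) (13,1) (18,1) (18,15) (17,19) (7,19)]
2. After x ≤ 20: [(7,37/13) (13,1) (18,1) (18,15) (17,19) (7,19)]
3. After y ≥ 10: [(7,10) (18,10) (18,15) (17,19) (7,19)]
4. After y ≤ 13: [(7,13) (7,10) (18,10) (18,13)]
5. Canonical ring: [(7,10) (18,10) (18,13) (7,13)]

Clipped polygon: [(7,10) (18,10) (18,13) (7,13)]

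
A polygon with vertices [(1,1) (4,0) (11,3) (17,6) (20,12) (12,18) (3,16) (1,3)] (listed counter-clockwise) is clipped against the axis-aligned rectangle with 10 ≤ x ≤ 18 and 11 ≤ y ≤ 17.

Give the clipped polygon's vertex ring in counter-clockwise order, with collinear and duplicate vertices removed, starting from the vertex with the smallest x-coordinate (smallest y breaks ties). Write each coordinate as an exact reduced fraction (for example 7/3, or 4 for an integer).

Clipped polygon: [(10,11) (18,11) (18,27/2) (40/3,17) (10,17)]

1. After x ≥ 10: [(10,18/7) (11,3) (17,6) (20,12) (12,18) (10,158/9)]
2. After x ≤ 18: [(10,18/7) (11,3) (17,6) (18,8) (18,27/2) (12,18) (10,158/9)]
3. After y ≥ 11: [(10,11) (18,11) (18,27/2) (12,18) (10,158/9)]
4. After y ≤ 17: [(10,17) (10,11) (18,11) (18,27/2) (40/3,17)]
5. Canonical ring: [(10,11) (18,11) (18,27/2) (40/3,17) (10,17)]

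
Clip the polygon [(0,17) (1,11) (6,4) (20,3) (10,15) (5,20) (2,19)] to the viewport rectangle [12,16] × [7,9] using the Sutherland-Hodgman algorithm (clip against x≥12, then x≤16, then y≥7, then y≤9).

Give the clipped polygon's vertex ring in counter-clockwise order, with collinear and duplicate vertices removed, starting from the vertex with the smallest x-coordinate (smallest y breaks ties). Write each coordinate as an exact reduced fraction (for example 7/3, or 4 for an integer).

Clipped polygon: [(12,7) (16,7) (16,39/5) (15,9) (12,9)]

1. After x ≥ 12: [(12,25/7) (20,3) (12,63/5)]
2. After x ≤ 16: [(12,25/7) (16,23/7) (16,39/5) (12,63/5)]
3. After y ≥ 7: [(12,7) (16,7) (16,39/5) (12,63/5)]
4. After y ≤ 9: [(12,9) (12,7) (16,7) (16,39/5) (15,9)]
5. Canonical ring: [(12,7) (16,7) (16,39/5) (15,9) (12,9)]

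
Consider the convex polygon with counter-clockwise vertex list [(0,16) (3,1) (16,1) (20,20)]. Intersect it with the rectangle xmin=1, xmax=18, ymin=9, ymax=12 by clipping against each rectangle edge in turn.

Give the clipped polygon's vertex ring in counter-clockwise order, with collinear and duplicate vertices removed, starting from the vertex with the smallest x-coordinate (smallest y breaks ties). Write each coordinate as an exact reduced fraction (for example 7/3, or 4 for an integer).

Clipped polygon: [(1,11) (7/5,9) (336/19,9) (18,21/2) (18,12) (1,12)]

1. After x ≥ 1: [(1,81/5) (1,11) (3,1) (16,1) (20,20)]
2. After x ≤ 18: [(18,98/5) (1,81/5) (1,11) (3,1) (16,1) (18,21/2)]
3. After y ≥ 9: [(18,98/5) (1,81/5) (1,11) (7/5,9) (336/19,9) (18,21/2)]
4. After y ≤ 12: [(18,12) (1,12) (1,11) (7/5,9) (336/19,9) (18,21/2)]
5. Canonical ring: [(1,11) (7/5,9) (336/19,9) (18,21/2) (18,12) (1,12)]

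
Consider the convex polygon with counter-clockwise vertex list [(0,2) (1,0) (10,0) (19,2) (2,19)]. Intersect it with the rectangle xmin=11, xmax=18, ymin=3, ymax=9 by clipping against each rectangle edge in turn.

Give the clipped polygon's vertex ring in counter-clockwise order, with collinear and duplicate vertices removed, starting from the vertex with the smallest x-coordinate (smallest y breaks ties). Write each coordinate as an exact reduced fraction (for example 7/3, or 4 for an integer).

Clipped polygon: [(11,3) (18,3) (12,9) (11,9)]

1. After x ≥ 11: [(11,2/9) (19,2) (11,10)]
2. After x ≤ 18: [(11,2/9) (18,16/9) (18,3) (11,10)]
3. After y ≥ 3: [(11,3) (18,3) (18,3) (11,10)]
4. After y ≤ 9: [(11,9) (11,3) (18,3) (18,3) (12,9)]
5. Canonical ring: [(11,3) (18,3) (12,9) (11,9)]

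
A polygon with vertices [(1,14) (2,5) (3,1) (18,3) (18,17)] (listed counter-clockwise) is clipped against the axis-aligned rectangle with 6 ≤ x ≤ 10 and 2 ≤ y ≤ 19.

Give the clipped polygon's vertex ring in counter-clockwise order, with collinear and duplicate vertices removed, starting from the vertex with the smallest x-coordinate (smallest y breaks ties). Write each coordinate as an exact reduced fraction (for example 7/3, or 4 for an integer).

Clipped polygon: [(6,2) (10,2) (10,265/17) (6,253/17)]

1. After x ≥ 6: [(6,253/17) (6,7/5) (18,3) (18,17)]
2. After x ≤ 10: [(10,265/17) (6,253/17) (6,7/5) (10,29/15)]
3. After y ≥ 2: [(10,2) (10,265/17) (6,253/17) (6,2)]
4. After y ≤ 19: [(10,2) (10,265/17) (6,253/17) (6,2)]
5. Canonical ring: [(6,2) (10,2) (10,265/17) (6,253/17)]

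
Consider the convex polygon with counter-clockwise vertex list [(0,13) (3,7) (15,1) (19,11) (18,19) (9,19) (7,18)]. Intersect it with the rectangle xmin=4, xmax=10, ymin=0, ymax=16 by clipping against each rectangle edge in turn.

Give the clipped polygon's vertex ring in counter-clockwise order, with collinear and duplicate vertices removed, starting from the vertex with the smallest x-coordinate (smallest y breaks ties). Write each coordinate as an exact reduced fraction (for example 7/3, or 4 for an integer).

Clipped polygon: [(4,13/2) (10,7/2) (10,16) (21/5,16) (4,111/7)]

1. After x ≥ 4: [(4,111/7) (4,13/2) (15,1) (19,11) (18,19) (9,19) (7,18)]
2. After x ≤ 10: [(4,111/7) (4,13/2) (10,7/2) (10,19) (9,19) (7,18)]
3. After y ≥ 0: [(4,111/7) (4,13/2) (10,7/2) (10,19) (9,19) (7,18)]
4. After y ≤ 16: [(21/5,16) (4,111/7) (4,13/2) (10,7/2) (10,16)]
5. Canonical ring: [(4,13/2) (10,7/2) (10,16) (21/5,16) (4,111/7)]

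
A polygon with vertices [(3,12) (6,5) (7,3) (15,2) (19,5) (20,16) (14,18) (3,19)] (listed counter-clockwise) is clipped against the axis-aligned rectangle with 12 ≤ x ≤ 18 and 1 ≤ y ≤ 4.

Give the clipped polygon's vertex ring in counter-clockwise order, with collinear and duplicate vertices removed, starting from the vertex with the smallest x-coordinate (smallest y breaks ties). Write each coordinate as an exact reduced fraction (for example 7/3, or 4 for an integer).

Clipped polygon: [(12,19/8) (15,2) (53/3,4) (12,4)]

1. After x ≥ 12: [(12,19/8) (15,2) (19,5) (20,16) (14,18) (12,200/11)]
2. After x ≤ 18: [(12,19/8) (15,2) (18,17/4) (18,50/3) (14,18) (12,200/11)]
3. After y ≥ 1: [(12,19/8) (15,2) (18,17/4) (18,50/3) (14,18) (12,200/11)]
4. After y ≤ 4: [(12,4) (12,19/8) (15,2) (53/3,4)]
5. Canonical ring: [(12,19/8) (15,2) (53/3,4) (12,4)]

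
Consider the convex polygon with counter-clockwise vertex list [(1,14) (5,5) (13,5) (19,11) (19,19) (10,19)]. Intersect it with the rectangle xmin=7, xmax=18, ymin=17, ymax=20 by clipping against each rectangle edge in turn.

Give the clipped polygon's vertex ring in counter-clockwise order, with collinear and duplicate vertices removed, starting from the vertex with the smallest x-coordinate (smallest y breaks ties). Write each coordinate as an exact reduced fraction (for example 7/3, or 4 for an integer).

Clipped polygon: [(7,17) (18,17) (18,19) (10,19) (7,52/3)]

1. After x ≥ 7: [(7,52/3) (7,5) (13,5) (19,11) (19,19) (10,19)]
2. After x ≤ 18: [(7,52/3) (7,5) (13,5) (18,10) (18,19) (10,19)]
3. After y ≥ 17: [(7,52/3) (7,17) (18,17) (18,19) (10,19)]
4. After y ≤ 20: [(7,52/3) (7,17) (18,17) (18,19) (10,19)]
5. Canonical ring: [(7,17) (18,17) (18,19) (10,19) (7,52/3)]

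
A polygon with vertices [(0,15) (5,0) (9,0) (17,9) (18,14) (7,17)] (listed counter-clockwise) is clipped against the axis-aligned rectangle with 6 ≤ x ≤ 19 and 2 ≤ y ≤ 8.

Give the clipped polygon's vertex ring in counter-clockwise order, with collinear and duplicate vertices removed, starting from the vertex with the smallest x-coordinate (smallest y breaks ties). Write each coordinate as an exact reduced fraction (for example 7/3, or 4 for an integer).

1. After x ≥ 6: [(6,117/7) (6,0) (9,0) (17,9) (18,14) (7,17)]
2. After x ≤ 19: [(6,117/7) (6,0) (9,0) (17,9) (18,14) (7,17)]
3. After y ≥ 2: [(6,117/7) (6,2) (97/9,2) (17,9) (18,14) (7,17)]
4. After y ≤ 8: [(6,8) (6,2) (97/9,2) (145/9,8)]
5. Canonical ring: [(6,2) (97/9,2) (145/9,8) (6,8)]

Clipped polygon: [(6,2) (97/9,2) (145/9,8) (6,8)]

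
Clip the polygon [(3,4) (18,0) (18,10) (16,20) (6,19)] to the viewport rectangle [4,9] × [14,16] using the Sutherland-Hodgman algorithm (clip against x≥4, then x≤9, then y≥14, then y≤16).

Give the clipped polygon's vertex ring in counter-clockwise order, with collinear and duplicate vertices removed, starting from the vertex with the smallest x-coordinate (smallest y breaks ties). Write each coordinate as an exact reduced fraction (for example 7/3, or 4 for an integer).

Clipped polygon: [(5,14) (9,14) (9,16) (27/5,16)]

1. After x ≥ 4: [(4,9) (4,56/15) (18,0) (18,10) (16,20) (6,19)]
2. After x ≤ 9: [(4,9) (4,56/15) (9,12/5) (9,193/10) (6,19)]
3. After y ≥ 14: [(5,14) (9,14) (9,193/10) (6,19)]
4. After y ≤ 16: [(27/5,16) (5,14) (9,14) (9,16)]
5. Canonical ring: [(5,14) (9,14) (9,16) (27/5,16)]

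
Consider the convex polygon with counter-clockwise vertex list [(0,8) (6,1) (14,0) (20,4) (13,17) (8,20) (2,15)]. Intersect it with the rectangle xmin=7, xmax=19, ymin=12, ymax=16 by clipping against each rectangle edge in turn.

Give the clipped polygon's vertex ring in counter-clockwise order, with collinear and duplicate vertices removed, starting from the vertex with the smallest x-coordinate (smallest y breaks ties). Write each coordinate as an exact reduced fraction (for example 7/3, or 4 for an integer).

1. After x ≥ 7: [(7,7/8) (14,0) (20,4) (13,17) (8,20) (7,115/6)]
2. After x ≤ 19: [(7,7/8) (14,0) (19,10/3) (19,41/7) (13,17) (8,20) (7,115/6)]
3. After y ≥ 12: [(7,12) (204/13,12) (13,17) (8,20) (7,115/6)]
4. After y ≤ 16: [(7,16) (7,12) (204/13,12) (176/13,16)]
5. Canonical ring: [(7,12) (204/13,12) (176/13,16) (7,16)]

Clipped polygon: [(7,12) (204/13,12) (176/13,16) (7,16)]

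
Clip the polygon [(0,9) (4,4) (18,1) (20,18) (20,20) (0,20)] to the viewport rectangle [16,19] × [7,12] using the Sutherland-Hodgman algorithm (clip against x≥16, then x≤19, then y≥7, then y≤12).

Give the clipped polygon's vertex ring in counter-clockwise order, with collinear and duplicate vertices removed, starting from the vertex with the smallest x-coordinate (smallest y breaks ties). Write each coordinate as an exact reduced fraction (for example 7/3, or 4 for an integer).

Clipped polygon: [(16,7) (318/17,7) (19,19/2) (19,12) (16,12)]

1. After x ≥ 16: [(16,10/7) (18,1) (20,18) (20,20) (16,20)]
2. After x ≤ 19: [(16,10/7) (18,1) (19,19/2) (19,20) (16,20)]
3. After y ≥ 7: [(16,7) (318/17,7) (19,19/2) (19,20) (16,20)]
4. After y ≤ 12: [(16,12) (16,7) (318/17,7) (19,19/2) (19,12)]
5. Canonical ring: [(16,7) (318/17,7) (19,19/2) (19,12) (16,12)]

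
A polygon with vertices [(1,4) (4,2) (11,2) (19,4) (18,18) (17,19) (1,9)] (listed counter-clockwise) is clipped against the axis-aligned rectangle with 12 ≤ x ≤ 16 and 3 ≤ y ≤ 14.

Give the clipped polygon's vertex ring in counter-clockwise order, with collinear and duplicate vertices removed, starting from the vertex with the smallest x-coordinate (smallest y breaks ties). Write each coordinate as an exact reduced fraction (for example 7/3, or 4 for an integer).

Clipped polygon: [(12,3) (15,3) (16,13/4) (16,14) (12,14)]

1. After x ≥ 12: [(12,9/4) (19,4) (18,18) (17,19) (12,127/8)]
2. After x ≤ 16: [(12,9/4) (16,13/4) (16,147/8) (12,127/8)]
3. After y ≥ 3: [(12,3) (15,3) (16,13/4) (16,147/8) (12,127/8)]
4. After y ≤ 14: [(12,14) (12,3) (15,3) (16,13/4) (16,14)]
5. Canonical ring: [(12,3) (15,3) (16,13/4) (16,14) (12,14)]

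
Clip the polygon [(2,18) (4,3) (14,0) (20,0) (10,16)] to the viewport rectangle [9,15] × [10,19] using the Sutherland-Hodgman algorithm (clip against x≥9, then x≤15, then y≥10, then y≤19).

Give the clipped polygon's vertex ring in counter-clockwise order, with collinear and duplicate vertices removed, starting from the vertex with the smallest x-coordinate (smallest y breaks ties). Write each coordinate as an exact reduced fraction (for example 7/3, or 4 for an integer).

Clipped polygon: [(9,10) (55/4,10) (10,16) (9,65/4)]

1. After x ≥ 9: [(9,65/4) (9,3/2) (14,0) (20,0) (10,16)]
2. After x ≤ 15: [(9,65/4) (9,3/2) (14,0) (15,0) (15,8) (10,16)]
3. After y ≥ 10: [(9,65/4) (9,10) (55/4,10) (10,16)]
4. After y ≤ 19: [(9,65/4) (9,10) (55/4,10) (10,16)]
5. Canonical ring: [(9,10) (55/4,10) (10,16) (9,65/4)]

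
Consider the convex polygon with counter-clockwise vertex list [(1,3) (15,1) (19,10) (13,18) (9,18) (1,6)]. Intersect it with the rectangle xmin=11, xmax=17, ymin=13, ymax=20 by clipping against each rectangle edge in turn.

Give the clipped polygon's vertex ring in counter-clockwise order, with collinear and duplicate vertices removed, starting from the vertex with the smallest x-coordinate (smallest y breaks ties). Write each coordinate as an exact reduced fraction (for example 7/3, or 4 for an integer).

Clipped polygon: [(11,13) (67/4,13) (13,18) (11,18)]

1. After x ≥ 11: [(11,11/7) (15,1) (19,10) (13,18) (11,18)]
2. After x ≤ 17: [(11,11/7) (15,1) (17,11/2) (17,38/3) (13,18) (11,18)]
3. After y ≥ 13: [(11,13) (67/4,13) (13,18) (11,18)]
4. After y ≤ 20: [(11,13) (67/4,13) (13,18) (11,18)]
5. Canonical ring: [(11,13) (67/4,13) (13,18) (11,18)]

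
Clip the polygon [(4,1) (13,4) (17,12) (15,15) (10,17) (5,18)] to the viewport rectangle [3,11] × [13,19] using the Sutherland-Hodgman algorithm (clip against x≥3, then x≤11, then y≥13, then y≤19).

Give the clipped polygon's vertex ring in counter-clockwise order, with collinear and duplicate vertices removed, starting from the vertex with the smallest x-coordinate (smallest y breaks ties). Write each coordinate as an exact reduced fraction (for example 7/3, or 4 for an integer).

Clipped polygon: [(80/17,13) (11,13) (11,83/5) (10,17) (5,18)]

1. After x ≥ 3: [(4,1) (13,4) (17,12) (15,15) (10,17) (5,18)]
2. After x ≤ 11: [(4,1) (11,10/3) (11,83/5) (10,17) (5,18)]
3. After y ≥ 13: [(80/17,13) (11,13) (11,83/5) (10,17) (5,18)]
4. After y ≤ 19: [(80/17,13) (11,13) (11,83/5) (10,17) (5,18)]
5. Canonical ring: [(80/17,13) (11,13) (11,83/5) (10,17) (5,18)]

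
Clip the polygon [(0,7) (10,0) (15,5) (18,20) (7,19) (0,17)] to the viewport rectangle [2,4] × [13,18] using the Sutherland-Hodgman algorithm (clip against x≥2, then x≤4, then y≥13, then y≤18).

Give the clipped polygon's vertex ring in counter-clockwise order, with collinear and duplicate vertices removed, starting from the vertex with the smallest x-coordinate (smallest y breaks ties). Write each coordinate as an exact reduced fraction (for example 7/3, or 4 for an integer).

Clipped polygon: [(2,13) (4,13) (4,18) (7/2,18) (2,123/7)]

1. After x ≥ 2: [(2,28/5) (10,0) (15,5) (18,20) (7,19) (2,123/7)]
2. After x ≤ 4: [(2,28/5) (4,21/5) (4,127/7) (2,123/7)]
3. After y ≥ 13: [(2,13) (4,13) (4,127/7) (2,123/7)]
4. After y ≤ 18: [(2,13) (4,13) (4,18) (7/2,18) (2,123/7)]
5. Canonical ring: [(2,13) (4,13) (4,18) (7/2,18) (2,123/7)]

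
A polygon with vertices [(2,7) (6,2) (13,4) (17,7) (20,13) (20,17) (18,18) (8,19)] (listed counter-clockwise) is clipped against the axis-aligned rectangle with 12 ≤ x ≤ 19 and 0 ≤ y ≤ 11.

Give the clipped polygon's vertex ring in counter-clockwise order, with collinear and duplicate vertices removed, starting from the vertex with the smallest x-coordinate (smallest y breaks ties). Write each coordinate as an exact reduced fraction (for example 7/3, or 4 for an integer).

1. After x ≥ 12: [(12,26/7) (13,4) (17,7) (20,13) (20,17) (18,18) (12,93/5)]
2. After x ≤ 19: [(12,26/7) (13,4) (17,7) (19,11) (19,35/2) (18,18) (12,93/5)]
3. After y ≥ 0: [(12,26/7) (13,4) (17,7) (19,11) (19,35/2) (18,18) (12,93/5)]
4. After y ≤ 11: [(12,11) (12,26/7) (13,4) (17,7) (19,11) (19,11)]
5. Canonical ring: [(12,26/7) (13,4) (17,7) (19,11) (12,11)]

Clipped polygon: [(12,26/7) (13,4) (17,7) (19,11) (12,11)]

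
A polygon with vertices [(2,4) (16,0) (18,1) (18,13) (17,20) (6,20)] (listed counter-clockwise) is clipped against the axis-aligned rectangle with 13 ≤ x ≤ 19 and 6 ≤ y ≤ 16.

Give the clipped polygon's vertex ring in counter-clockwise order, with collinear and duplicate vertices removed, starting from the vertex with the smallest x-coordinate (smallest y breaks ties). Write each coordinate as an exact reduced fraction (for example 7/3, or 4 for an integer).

1. After x ≥ 13: [(13,6/7) (16,0) (18,1) (18,13) (17,20) (13,20)]
2. After x ≤ 19: [(13,6/7) (16,0) (18,1) (18,13) (17,20) (13,20)]
3. After y ≥ 6: [(13,6) (18,6) (18,13) (17,20) (13,20)]
4. After y ≤ 16: [(13,16) (13,6) (18,6) (18,13) (123/7,16)]
5. Canonical ring: [(13,6) (18,6) (18,13) (123/7,16) (13,16)]

Clipped polygon: [(13,6) (18,6) (18,13) (123/7,16) (13,16)]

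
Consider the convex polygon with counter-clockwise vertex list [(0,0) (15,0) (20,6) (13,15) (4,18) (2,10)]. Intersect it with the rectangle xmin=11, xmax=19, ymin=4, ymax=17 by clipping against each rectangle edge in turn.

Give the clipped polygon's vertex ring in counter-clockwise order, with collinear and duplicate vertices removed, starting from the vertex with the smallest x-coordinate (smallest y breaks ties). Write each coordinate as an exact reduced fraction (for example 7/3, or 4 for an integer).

Clipped polygon: [(11,4) (55/3,4) (19,24/5) (19,51/7) (13,15) (11,47/3)]

1. After x ≥ 11: [(11,0) (15,0) (20,6) (13,15) (11,47/3)]
2. After x ≤ 19: [(11,0) (15,0) (19,24/5) (19,51/7) (13,15) (11,47/3)]
3. After y ≥ 4: [(11,4) (55/3,4) (19,24/5) (19,51/7) (13,15) (11,47/3)]
4. After y ≤ 17: [(11,4) (55/3,4) (19,24/5) (19,51/7) (13,15) (11,47/3)]
5. Canonical ring: [(11,4) (55/3,4) (19,24/5) (19,51/7) (13,15) (11,47/3)]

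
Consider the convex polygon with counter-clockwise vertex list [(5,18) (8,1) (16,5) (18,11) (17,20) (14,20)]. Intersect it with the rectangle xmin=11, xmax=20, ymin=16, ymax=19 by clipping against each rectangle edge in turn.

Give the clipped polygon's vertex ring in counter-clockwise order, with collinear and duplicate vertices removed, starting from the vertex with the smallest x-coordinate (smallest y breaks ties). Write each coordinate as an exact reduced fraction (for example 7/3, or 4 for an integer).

Clipped polygon: [(11,16) (157/9,16) (154/9,19) (11,19)]

1. After x ≥ 11: [(11,58/3) (11,5/2) (16,5) (18,11) (17,20) (14,20)]
2. After x ≤ 20: [(11,58/3) (11,5/2) (16,5) (18,11) (17,20) (14,20)]
3. After y ≥ 16: [(11,58/3) (11,16) (157/9,16) (17,20) (14,20)]
4. After y ≤ 19: [(11,19) (11,16) (157/9,16) (154/9,19)]
5. Canonical ring: [(11,16) (157/9,16) (154/9,19) (11,19)]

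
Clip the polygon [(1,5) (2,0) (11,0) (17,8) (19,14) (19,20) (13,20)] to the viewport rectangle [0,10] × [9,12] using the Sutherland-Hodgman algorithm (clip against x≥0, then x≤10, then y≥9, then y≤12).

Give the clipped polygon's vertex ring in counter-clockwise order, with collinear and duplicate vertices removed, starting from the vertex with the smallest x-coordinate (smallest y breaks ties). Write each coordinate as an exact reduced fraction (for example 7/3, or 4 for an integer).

Clipped polygon: [(21/5,9) (10,9) (10,12) (33/5,12)]

1. After x ≥ 0: [(1,5) (2,0) (11,0) (17,8) (19,14) (19,20) (13,20)]
2. After x ≤ 10: [(10,65/4) (1,5) (2,0) (10,0)]
3. After y ≥ 9: [(10,9) (10,65/4) (21/5,9)]
4. After y ≤ 12: [(10,9) (10,12) (33/5,12) (21/5,9)]
5. Canonical ring: [(21/5,9) (10,9) (10,12) (33/5,12)]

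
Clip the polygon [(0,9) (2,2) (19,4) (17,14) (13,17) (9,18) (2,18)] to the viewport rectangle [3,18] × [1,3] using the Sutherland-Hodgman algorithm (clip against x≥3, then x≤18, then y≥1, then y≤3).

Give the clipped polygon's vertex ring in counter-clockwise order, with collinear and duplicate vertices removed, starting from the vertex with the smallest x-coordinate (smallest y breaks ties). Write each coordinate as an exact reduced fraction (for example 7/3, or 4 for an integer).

Clipped polygon: [(3,36/17) (21/2,3) (3,3)]

1. After x ≥ 3: [(3,36/17) (19,4) (17,14) (13,17) (9,18) (3,18)]
2. After x ≤ 18: [(3,36/17) (18,66/17) (18,9) (17,14) (13,17) (9,18) (3,18)]
3. After y ≥ 1: [(3,36/17) (18,66/17) (18,9) (17,14) (13,17) (9,18) (3,18)]
4. After y ≤ 3: [(3,3) (3,36/17) (21/2,3)]
5. Canonical ring: [(3,36/17) (21/2,3) (3,3)]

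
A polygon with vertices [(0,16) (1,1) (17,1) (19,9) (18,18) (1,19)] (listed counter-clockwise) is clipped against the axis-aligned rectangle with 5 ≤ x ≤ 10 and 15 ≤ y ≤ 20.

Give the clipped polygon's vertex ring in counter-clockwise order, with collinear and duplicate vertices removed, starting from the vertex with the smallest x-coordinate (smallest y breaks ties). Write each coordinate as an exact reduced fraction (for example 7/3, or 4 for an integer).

Clipped polygon: [(5,15) (10,15) (10,314/17) (5,319/17)]

1. After x ≥ 5: [(5,1) (17,1) (19,9) (18,18) (5,319/17)]
2. After x ≤ 10: [(5,1) (10,1) (10,314/17) (5,319/17)]
3. After y ≥ 15: [(5,15) (10,15) (10,314/17) (5,319/17)]
4. After y ≤ 20: [(5,15) (10,15) (10,314/17) (5,319/17)]
5. Canonical ring: [(5,15) (10,15) (10,314/17) (5,319/17)]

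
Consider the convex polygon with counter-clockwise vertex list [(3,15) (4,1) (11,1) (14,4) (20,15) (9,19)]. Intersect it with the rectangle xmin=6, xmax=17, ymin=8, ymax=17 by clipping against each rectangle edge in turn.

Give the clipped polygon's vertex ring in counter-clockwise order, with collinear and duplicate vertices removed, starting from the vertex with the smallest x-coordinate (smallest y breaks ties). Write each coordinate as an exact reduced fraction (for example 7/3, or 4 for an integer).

Clipped polygon: [(6,8) (178/11,8) (17,19/2) (17,177/11) (29/2,17) (6,17)]

1. After x ≥ 6: [(6,17) (6,1) (11,1) (14,4) (20,15) (9,19)]
2. After x ≤ 17: [(6,17) (6,1) (11,1) (14,4) (17,19/2) (17,177/11) (9,19)]
3. After y ≥ 8: [(6,17) (6,8) (178/11,8) (17,19/2) (17,177/11) (9,19)]
4. After y ≤ 17: [(6,17) (6,17) (6,8) (178/11,8) (17,19/2) (17,177/11) (29/2,17)]
5. Canonical ring: [(6,8) (178/11,8) (17,19/2) (17,177/11) (29/2,17) (6,17)]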